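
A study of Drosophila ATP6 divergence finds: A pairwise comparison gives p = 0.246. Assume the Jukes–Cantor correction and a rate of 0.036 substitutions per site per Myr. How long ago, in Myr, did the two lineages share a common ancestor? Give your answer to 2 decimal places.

d = −(3/4) ln(1 − 4p/3) = −0.75 ln(1 − 0.328) = −0.75 ln(0.672)
  = −0.75 × (-0.397497) = 0.298123 substitutions/site.
Under a molecular clock d = 2μt, so t = d/(2μ) = 0.298123 / (2 × 0.036) = 4.14 Myr.

4.14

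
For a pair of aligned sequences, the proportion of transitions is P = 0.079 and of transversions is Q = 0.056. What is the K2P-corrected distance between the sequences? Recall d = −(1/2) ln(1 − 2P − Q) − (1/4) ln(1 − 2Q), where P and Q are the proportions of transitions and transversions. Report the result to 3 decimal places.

0.150

Under the Kimura two-parameter model, d = −½ ln(1 − 2P − Q) − ¼ ln(1 − 2Q).
1 − 2P − Q = 0.786, giving −½ ln(0.786) = 0.120399.
1 − 2Q = 0.888, giving −¼ ln(0.888) = 0.029696.
d = 0.120399 + 0.029696 = 0.150095.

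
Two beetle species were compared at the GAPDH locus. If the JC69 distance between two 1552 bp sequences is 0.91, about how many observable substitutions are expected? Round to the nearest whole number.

Invert JC69: p = (3/4)(1 − e^(−4d/3)) = 0.75 × (1 − e^(-1.213333)) = 0.75 × (1 − 0.297205) = 0.527096.
Expected differing sites = pL ≈ 0.527096 × 1552 = 818.052992 ≈ 818.

818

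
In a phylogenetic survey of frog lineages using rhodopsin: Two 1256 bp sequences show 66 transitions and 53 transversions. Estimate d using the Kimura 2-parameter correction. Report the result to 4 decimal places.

0.1017

P = 66/1256 ≈ 0.052548 and Q = 53/1256 ≈ 0.042197.
Under the Kimura two-parameter model, d = −½ ln(1 − 2P − Q) − ¼ ln(1 − 2Q).
1 − 2P − Q = 0.852707, giving −½ ln(0.852707) = 0.079670.
1 − 2Q = 0.915606, giving −¼ ln(0.915606) = 0.022042.
d = 0.079670 + 0.022042 = 0.101712.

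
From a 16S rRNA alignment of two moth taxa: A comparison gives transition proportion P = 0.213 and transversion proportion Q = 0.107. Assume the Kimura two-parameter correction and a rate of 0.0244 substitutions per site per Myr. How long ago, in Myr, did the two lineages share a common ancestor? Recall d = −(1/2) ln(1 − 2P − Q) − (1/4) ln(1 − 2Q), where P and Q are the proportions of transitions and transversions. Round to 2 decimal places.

9.04

Under the Kimura two-parameter model, d = −½ ln(1 − 2P − Q) − ¼ ln(1 − 2Q).
1 − 2P − Q = 0.467, giving −½ ln(0.467) = 0.380713.
1 − 2Q = 0.786, giving −¼ ln(0.786) = 0.060200.
d = 0.380713 + 0.060200 = 0.440913.
Under a molecular clock d = 2μt, so t = d/(2μ) = 0.440913 / (2 × 0.0244) = 9.04 Myr.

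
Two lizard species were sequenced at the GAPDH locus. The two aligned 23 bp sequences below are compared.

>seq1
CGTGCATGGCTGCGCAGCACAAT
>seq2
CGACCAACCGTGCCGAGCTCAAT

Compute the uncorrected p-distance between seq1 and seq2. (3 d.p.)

The sequences differ at 9 of 23 positions (sites 3, 4, 7, 8, 9, 10, 14, 15, 19).
p = 9/23 = 0.391304… ≈ 0.391 (to 3 d.p.).

0.391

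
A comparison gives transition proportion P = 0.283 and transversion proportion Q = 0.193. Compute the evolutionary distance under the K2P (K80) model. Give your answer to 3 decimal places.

0.833

Under the Kimura two-parameter model, d = −½ ln(1 − 2P − Q) − ¼ ln(1 − 2Q).
1 − 2P − Q = 0.241, giving −½ ln(0.241) = 0.711479.
1 − 2Q = 0.614, giving −¼ ln(0.614) = 0.121940.
d = 0.711479 + 0.121940 = 0.833419.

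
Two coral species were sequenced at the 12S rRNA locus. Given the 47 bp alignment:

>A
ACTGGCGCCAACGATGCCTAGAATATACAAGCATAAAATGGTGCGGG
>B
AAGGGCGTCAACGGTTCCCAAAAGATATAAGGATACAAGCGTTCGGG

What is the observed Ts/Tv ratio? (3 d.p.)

Transitions are A↔G and C↔T; transversions are all other mismatches.
Transitions: 5. Transversions: 9.
R = 5/9 = 0.555555… ≈ 0.556 (to 3 d.p.).

0.556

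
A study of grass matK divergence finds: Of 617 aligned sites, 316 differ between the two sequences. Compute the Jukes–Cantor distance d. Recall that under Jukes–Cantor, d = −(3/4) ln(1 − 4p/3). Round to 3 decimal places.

p = 316/617 ≈ 0.512156.
d = −(3/4) ln(1 − 4p/3) = −0.75 ln(1 − 0.682875) = −0.75 ln(0.317125)
  = −0.75 × (-1.148459) = 0.861344 substitutions/site.

0.861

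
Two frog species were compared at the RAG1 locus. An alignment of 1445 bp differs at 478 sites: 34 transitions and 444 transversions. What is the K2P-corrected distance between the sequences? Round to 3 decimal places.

P = 34/1445 ≈ 0.023529 and Q = 444/1445 ≈ 0.307266.
Under the Kimura two-parameter model, d = −½ ln(1 − 2P − Q) − ¼ ln(1 − 2Q).
1 − 2P − Q = 0.645676, giving −½ ln(0.645676) = 0.218729.
1 − 2Q = 0.385468, giving −¼ ln(0.385468) = 0.238324.
d = 0.218729 + 0.238324 = 0.457053.

0.457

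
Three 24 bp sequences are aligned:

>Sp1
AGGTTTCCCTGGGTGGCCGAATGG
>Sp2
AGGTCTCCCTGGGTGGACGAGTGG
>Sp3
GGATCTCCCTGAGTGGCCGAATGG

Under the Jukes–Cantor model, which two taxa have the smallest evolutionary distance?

Sp1–Sp2: 3/24 differ, p = 0.125, d = 0.137.
Sp1–Sp3: 4/24 differ, p = 0.167, d = 0.188.
Sp2–Sp3: 5/24 differ, p = 0.208, d = 0.244.
The smallest distance is between Sp1 and Sp2.

Sp1 and Sp2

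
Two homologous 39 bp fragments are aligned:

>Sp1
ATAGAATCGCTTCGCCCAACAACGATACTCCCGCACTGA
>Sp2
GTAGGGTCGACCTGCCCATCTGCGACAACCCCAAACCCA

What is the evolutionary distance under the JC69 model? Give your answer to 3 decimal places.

The sequences differ at 17 of 39 sites, so p = 17/39 ≈ 0.435897.
d = −(3/4) ln(1 − 4p/3) = −0.75 ln(1 − 0.581196) = −0.75 ln(0.418804)
  = −0.75 × (-0.870352) = 0.652764 substitutions/site.

0.653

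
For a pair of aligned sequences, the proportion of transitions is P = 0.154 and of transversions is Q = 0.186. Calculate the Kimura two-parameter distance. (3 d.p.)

0.457

Under the Kimura two-parameter model, d = −½ ln(1 − 2P − Q) − ¼ ln(1 − 2Q).
1 − 2P − Q = 0.506, giving −½ ln(0.506) = 0.340609.
1 − 2Q = 0.628, giving −¼ ln(0.628) = 0.116304.
d = 0.340609 + 0.116304 = 0.456913.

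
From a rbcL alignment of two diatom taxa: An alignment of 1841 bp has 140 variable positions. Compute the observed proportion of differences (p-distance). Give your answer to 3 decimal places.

p = 140/1841 = 0.076045… ≈ 0.076 (to 3 d.p.).

0.076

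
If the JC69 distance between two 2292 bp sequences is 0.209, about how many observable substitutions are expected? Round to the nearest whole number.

418

Invert JC69: p = (3/4)(1 − e^(−4d/3)) = 0.75 × (1 − e^(-0.278667)) = 0.75 × (1 − 0.756792) = 0.182406.
Expected differing sites = pL ≈ 0.182406 × 2292 = 418.074552 ≈ 418.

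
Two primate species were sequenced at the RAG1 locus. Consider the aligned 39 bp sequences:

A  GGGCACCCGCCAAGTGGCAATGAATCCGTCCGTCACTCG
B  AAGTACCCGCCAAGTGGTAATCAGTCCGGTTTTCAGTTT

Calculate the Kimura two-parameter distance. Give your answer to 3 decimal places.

0.461

Of 39 sites, 8 differences are transitions and 5 are transversions, so P = 8/39 ≈ 0.205128 and Q = 5/39 ≈ 0.128205.
Under the Kimura two-parameter model, d = −½ ln(1 − 2P − Q) − ¼ ln(1 − 2Q).
1 − 2P − Q = 0.461539, giving −½ ln(0.461539) = 0.386594.
1 − 2Q = 0.74359, giving −¼ ln(0.74359) = 0.074066.
d = 0.386594 + 0.074066 = 0.460660.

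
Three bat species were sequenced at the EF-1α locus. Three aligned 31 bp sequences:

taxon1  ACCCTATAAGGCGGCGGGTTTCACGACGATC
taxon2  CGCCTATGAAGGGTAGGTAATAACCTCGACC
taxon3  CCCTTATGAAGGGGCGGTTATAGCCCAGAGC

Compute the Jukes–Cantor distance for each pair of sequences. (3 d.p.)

taxon1–taxon2: 14/31 sites differ → p ≈ 0.451613, d = −0.75 ln(1 − 0.602151) = 0.691262 ≈ 0.691.
taxon1–taxon3: 13/31 sites differ → p ≈ 0.419355, d = −0.75 ln(1 − 0.55914) = 0.614271 ≈ 0.614.
taxon2–taxon3: 9/31 sites differ → p ≈ 0.290323, d = −0.75 ln(1 − 0.387097) = 0.367161 ≈ 0.367.

d(taxon1,taxon2) = 0.691, d(taxon1,taxon3) = 0.614, d(taxon2,taxon3) = 0.367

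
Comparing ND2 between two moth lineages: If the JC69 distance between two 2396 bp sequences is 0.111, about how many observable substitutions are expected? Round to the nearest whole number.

247

Invert JC69: p = (3/4)(1 − e^(−4d/3)) = 0.75 × (1 − e^(-0.148)) = 0.75 × (1 − 0.862431) = 0.103177.
Expected differing sites = pL ≈ 0.103177 × 2396 = 247.212092 ≈ 247.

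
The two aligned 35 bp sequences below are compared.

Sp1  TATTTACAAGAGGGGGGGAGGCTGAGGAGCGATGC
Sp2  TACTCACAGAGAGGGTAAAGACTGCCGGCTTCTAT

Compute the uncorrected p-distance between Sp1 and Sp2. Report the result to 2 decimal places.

The sequences differ at 19 of 35 positions.
p = 19/35 = 0.542857… ≈ 0.54 (to 2 d.p.).

0.54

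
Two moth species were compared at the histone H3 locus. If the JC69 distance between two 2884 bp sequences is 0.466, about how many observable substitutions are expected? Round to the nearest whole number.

1001

Invert JC69: p = (3/4)(1 − e^(−4d/3)) = 0.75 × (1 − e^(-0.621333)) = 0.75 × (1 − 0.537228) = 0.347079.
Expected differing sites = pL ≈ 0.347079 × 2884 = 1000.975836 ≈ 1001.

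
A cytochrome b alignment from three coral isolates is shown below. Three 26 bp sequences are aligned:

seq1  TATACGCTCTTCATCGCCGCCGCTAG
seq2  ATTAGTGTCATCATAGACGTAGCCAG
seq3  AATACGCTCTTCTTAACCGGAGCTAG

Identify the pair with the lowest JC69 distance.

seq1 and seq3

seq1–seq2: 11/26 differ, p = 0.423, d = 0.623.
seq1–seq3: 6/26 differ, p = 0.231, d = 0.276.
seq2–seq3: 10/26 differ, p = 0.385, d = 0.539.
The smallest distance is between seq1 and seq3.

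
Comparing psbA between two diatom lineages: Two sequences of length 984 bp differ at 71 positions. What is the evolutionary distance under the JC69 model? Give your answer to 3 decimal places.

p = 71/984 ≈ 0.072154.
d = −(3/4) ln(1 − 4p/3) = −0.75 ln(1 − 0.096205) = −0.75 ln(0.903795)
  = −0.75 × (-0.101153) = 0.075865 substitutions/site.

0.076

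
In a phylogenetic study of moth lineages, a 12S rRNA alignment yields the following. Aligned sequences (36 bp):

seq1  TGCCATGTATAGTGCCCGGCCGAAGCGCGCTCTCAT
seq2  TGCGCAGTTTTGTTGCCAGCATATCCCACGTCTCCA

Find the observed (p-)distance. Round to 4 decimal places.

The sequences differ at 18 of 36 positions.
p = 18/36 = 0.5000.

0.5000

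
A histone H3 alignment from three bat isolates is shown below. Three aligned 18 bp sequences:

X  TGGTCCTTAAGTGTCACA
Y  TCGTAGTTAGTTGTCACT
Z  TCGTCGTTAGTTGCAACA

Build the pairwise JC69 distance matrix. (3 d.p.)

X–Y: 6/18 sites differ → p ≈ 0.333333, d = −0.75 ln(1 − 0.444444) = 0.440839 ≈ 0.441.
X–Z: 6/18 sites differ → p ≈ 0.333333, d = −0.75 ln(1 − 0.444444) = 0.440839 ≈ 0.441.
Y–Z: 4/18 sites differ → p ≈ 0.222222, d = −0.75 ln(1 − 0.296296) = 0.263548 ≈ 0.264.

d(X,Y) = 0.441, d(X,Z) = 0.441, d(Y,Z) = 0.264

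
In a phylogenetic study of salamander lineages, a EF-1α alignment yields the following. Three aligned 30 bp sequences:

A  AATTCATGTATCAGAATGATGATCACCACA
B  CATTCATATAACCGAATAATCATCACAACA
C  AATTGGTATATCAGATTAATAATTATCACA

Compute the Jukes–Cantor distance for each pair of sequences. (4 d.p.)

A–B: 7/30 sites differ → p ≈ 0.233333, d = −0.75 ln(1 − 0.311111) = 0.279506 ≈ 0.2795.
A–C: 8/30 sites differ → p ≈ 0.266667, d = −0.75 ln(1 − 0.355556) = 0.329526 ≈ 0.3295.
B–C: 10/30 sites differ → p ≈ 0.333333, d = −0.75 ln(1 − 0.444444) = 0.440839 ≈ 0.4408.

d(A,B) = 0.2795, d(A,C) = 0.3295, d(B,C) = 0.4408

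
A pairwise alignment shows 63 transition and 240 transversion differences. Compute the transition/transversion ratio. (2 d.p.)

0.26

R = 63/240 = 0.2625 ≈ 0.26 (to 2 d.p.).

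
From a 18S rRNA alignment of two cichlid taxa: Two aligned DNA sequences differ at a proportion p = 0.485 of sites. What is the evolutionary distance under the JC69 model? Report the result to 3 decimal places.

d = −(3/4) ln(1 − 4p/3) = −0.75 ln(1 − 0.646667) = −0.75 ln(0.353333)
  = −0.75 × (-1.040344) = 0.780258 substitutions/site.

0.780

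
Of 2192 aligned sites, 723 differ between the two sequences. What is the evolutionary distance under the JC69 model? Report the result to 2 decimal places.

0.43

p = 723/2192 ≈ 0.329836.
d = −(3/4) ln(1 − 4p/3) = −0.75 ln(1 − 0.439781) = −0.75 ln(0.560219)
  = −0.75 × (-0.579428) = 0.434571 substitutions/site.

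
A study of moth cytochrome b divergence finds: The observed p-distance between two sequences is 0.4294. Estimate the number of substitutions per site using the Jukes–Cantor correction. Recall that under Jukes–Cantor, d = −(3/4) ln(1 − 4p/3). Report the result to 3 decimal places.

d = −(3/4) ln(1 − 4p/3) = −0.75 ln(1 − 0.572533) = −0.75 ln(0.427467)
  = −0.75 × (-0.849878) = 0.637409 substitutions/site.

0.637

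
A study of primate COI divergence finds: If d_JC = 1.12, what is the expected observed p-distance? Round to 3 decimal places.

p = (3/4)(1 − e^(−4d/3)) = 0.75 × (1 − e^(-1.493333)) = 0.75 × (1 − 0.224623) = 0.581533.

0.582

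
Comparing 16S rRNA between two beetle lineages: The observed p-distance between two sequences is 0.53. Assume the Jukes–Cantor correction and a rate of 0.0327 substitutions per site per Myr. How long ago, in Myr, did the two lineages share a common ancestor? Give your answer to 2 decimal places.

d = −(3/4) ln(1 − 4p/3) = −0.75 ln(1 − 0.706667) = −0.75 ln(0.293333)
  = −0.75 × (-1.226447) = 0.919835 substitutions/site.
Under a molecular clock d = 2μt, so t = d/(2μ) = 0.919835 / (2 × 0.0327) = 14.06 Myr.

14.06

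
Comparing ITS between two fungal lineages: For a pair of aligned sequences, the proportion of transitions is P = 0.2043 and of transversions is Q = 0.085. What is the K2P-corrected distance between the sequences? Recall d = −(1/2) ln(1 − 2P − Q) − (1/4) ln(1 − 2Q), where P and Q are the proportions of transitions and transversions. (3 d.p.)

0.387

Under the Kimura two-parameter model, d = −½ ln(1 − 2P − Q) − ¼ ln(1 − 2Q).
1 − 2P − Q = 0.5064, giving −½ ln(0.5064) = 0.340214.
1 − 2Q = 0.83, giving −¼ ln(0.83) = 0.046582.
d = 0.340214 + 0.046582 = 0.386796.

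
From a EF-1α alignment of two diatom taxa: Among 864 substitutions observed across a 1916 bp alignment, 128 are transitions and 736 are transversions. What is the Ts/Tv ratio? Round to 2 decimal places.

0.17

R = 128/736 = 0.173913… ≈ 0.17 (to 2 d.p.).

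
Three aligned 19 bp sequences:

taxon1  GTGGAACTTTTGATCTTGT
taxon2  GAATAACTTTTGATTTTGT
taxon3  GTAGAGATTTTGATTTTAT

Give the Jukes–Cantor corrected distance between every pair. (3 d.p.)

taxon1–taxon2: 4/19 sites differ → p ≈ 0.210526, d = −0.75 ln(1 − 0.280701) = 0.247109 ≈ 0.247.
taxon1–taxon3: 5/19 sites differ → p ≈ 0.263158, d = −0.75 ln(1 − 0.350877) = 0.324100 ≈ 0.324.
taxon2–taxon3: 5/19 sites differ → p ≈ 0.263158, d = −0.75 ln(1 − 0.350877) = 0.324100 ≈ 0.324.

d(taxon1,taxon2) = 0.247, d(taxon1,taxon3) = 0.324, d(taxon2,taxon3) = 0.324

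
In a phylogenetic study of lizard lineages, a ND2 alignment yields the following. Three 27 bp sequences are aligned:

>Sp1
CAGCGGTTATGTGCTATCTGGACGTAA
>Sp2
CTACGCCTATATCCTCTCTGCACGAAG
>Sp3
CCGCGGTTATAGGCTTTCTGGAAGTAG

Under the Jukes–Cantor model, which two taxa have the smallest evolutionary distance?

Sp1 and Sp3

Sp1–Sp2: 10/27 differ, p = 0.370, d = 0.511.
Sp1–Sp3: 6/27 differ, p = 0.222, d = 0.264.
Sp2–Sp3: 10/27 differ, p = 0.370, d = 0.511.
The smallest distance is between Sp1 and Sp3.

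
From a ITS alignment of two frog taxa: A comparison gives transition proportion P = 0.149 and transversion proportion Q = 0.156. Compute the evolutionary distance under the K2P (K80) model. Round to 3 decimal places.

0.396

Under the Kimura two-parameter model, d = −½ ln(1 − 2P − Q) − ¼ ln(1 − 2Q).
1 − 2P − Q = 0.546, giving −½ ln(0.546) = 0.302568.
1 − 2Q = 0.688, giving −¼ ln(0.688) = 0.093492.
d = 0.302568 + 0.093492 = 0.396060.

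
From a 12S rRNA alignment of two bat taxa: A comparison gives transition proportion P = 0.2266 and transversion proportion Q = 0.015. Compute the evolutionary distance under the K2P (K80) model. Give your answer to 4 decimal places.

0.3234

Under the Kimura two-parameter model, d = −½ ln(1 − 2P − Q) − ¼ ln(1 − 2Q).
1 − 2P − Q = 0.5318, giving −½ ln(0.5318) = 0.315744.
1 − 2Q = 0.97, giving −¼ ln(0.97) = 0.007615.
d = 0.315744 + 0.007615 = 0.323359.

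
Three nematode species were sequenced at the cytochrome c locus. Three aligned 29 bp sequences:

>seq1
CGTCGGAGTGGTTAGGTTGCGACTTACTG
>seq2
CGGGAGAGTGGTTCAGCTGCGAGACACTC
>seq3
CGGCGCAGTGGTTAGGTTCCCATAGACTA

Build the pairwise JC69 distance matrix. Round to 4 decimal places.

seq1–seq2: 10/29 sites differ → p ≈ 0.344828, d = −0.75 ln(1 − 0.459771) = 0.461822 ≈ 0.4618.
seq1–seq3: 8/29 sites differ → p ≈ 0.275862, d = −0.75 ln(1 − 0.367816) = 0.343931 ≈ 0.3439.
seq2–seq3: 11/29 sites differ → p ≈ 0.37931, d = −0.75 ln(1 − 0.505747) = 0.528531 ≈ 0.5285.

d(seq1,seq2) = 0.4618, d(seq1,seq3) = 0.3439, d(seq2,seq3) = 0.5285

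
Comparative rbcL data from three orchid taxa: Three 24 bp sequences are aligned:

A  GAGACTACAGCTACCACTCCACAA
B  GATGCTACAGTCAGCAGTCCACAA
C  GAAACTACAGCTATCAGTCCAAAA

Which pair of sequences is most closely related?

A and C

A–B: 6/24 differ, p = 0.250, d = 0.304.
A–C: 4/24 differ, p = 0.167, d = 0.188.
B–C: 6/24 differ, p = 0.250, d = 0.304.
The smallest distance is between A and C.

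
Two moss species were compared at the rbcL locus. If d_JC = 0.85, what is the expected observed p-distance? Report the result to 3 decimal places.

0.509

p = (3/4)(1 − e^(−4d/3)) = 0.75 × (1 − e^(-1.133333)) = 0.75 × (1 − 0.321958) = 0.508532.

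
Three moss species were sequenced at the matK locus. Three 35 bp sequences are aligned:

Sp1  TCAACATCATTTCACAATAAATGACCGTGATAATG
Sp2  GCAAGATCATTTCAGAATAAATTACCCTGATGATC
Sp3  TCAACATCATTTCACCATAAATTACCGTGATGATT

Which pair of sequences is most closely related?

Sp1 and Sp3

Sp1–Sp2: 7/35 differ, p = 0.200, d = 0.233.
Sp1–Sp3: 4/35 differ, p = 0.114, d = 0.124.
Sp2–Sp3: 6/35 differ, p = 0.171, d = 0.195.
The smallest distance is between Sp1 and Sp3.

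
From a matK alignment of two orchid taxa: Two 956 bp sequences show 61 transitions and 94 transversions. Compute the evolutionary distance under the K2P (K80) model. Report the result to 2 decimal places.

P = 61/956 ≈ 0.063808 and Q = 94/956 ≈ 0.098326.
Under the Kimura two-parameter model, d = −½ ln(1 − 2P − Q) − ¼ ln(1 − 2Q).
1 − 2P − Q = 0.774058, giving −½ ln(0.774058) = 0.128054.
1 − 2Q = 0.803348, giving −¼ ln(0.803348) = 0.054742.
d = 0.128054 + 0.054742 = 0.182796.

0.18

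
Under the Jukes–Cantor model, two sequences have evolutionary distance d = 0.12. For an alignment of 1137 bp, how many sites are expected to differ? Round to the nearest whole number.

Invert JC69: p = (3/4)(1 − e^(−4d/3)) = 0.75 × (1 − e^(-0.16)) = 0.75 × (1 − 0.852144) = 0.110892.
Expected differing sites = pL ≈ 0.110892 × 1137 = 126.084204 ≈ 126.

126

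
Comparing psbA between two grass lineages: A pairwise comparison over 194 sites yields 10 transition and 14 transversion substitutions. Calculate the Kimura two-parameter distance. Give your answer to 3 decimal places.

0.135

P = 10/194 ≈ 0.051546 and Q = 14/194 ≈ 0.072165.
Under the Kimura two-parameter model, d = −½ ln(1 − 2P − Q) − ¼ ln(1 − 2Q).
1 − 2P − Q = 0.824743, giving −½ ln(0.824743) = 0.096342.
1 − 2Q = 0.85567, giving −¼ ln(0.85567) = 0.038968.
d = 0.096342 + 0.038968 = 0.135310.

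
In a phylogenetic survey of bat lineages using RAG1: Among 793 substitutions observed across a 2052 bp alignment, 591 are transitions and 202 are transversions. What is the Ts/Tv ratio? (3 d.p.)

R = 591/202 = 2.925742… ≈ 2.926 (to 3 d.p.).

2.926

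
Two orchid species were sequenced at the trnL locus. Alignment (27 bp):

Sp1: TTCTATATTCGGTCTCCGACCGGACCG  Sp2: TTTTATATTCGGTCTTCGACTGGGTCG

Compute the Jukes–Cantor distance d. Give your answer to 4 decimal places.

0.2127

The sequences differ at 5 of 27 sites (3, 16, 21, 24, 25), so p = 5/27 ≈ 0.185185.
d = −(3/4) ln(1 − 4p/3) = −0.75 ln(1 − 0.246913) = −0.75 ln(0.753087)
  = −0.75 × (-0.283575) = 0.212681 substitutions/site.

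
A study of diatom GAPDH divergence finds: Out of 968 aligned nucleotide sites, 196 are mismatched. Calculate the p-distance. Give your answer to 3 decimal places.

p = 196/968 = 0.202479… ≈ 0.202 (to 3 d.p.).

0.202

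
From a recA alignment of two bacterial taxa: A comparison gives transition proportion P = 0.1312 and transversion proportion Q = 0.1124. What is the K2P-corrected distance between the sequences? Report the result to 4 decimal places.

Under the Kimura two-parameter model, d = −½ ln(1 − 2P − Q) − ¼ ln(1 − 2Q).
1 − 2P − Q = 0.6252, giving −½ ln(0.6252) = 0.234842.
1 − 2Q = 0.7752, giving −¼ ln(0.7752) = 0.063659.
d = 0.234842 + 0.063659 = 0.298501.

0.2985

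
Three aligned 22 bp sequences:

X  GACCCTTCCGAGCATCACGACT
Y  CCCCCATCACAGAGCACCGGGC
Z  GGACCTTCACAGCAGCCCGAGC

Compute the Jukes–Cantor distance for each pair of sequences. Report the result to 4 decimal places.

d(X,Y) = 1.1629, d(X,Z) = 0.4975, d(Y,Z) = 0.5913

X–Y: 13/22 sites differ → p ≈ 0.590909, d = −0.75 ln(1 − 0.787879) = 1.162949 ≈ 1.1629.
X–Z: 8/22 sites differ → p ≈ 0.363636, d = −0.75 ln(1 − 0.484848) = 0.497470 ≈ 0.4975.
Y–Z: 9/22 sites differ → p ≈ 0.409091, d = −0.75 ln(1 − 0.545455) = 0.591344 ≈ 0.5913.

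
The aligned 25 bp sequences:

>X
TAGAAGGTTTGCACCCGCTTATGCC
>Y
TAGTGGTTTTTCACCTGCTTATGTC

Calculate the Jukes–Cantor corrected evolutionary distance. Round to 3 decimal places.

The sequences differ at 6 of 25 sites (4, 5, 7, 11, 16, 24), so p = 6/25 = 0.24.
d = −(3/4) ln(1 − 4p/3) = −0.75 ln(1 − 0.32) = −0.75 ln(0.68)
  = −0.75 × (-0.385662) = 0.289247 substitutions/site.

0.289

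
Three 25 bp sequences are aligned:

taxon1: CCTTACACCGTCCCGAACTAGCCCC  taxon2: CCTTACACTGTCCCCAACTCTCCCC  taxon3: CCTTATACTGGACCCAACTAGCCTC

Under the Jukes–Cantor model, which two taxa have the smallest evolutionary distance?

taxon1 and taxon2

taxon1–taxon2: 4/25 differ, p = 0.160, d = 0.180.
taxon1–taxon3: 6/25 differ, p = 0.240, d = 0.289.
taxon2–taxon3: 6/25 differ, p = 0.240, d = 0.289.
The smallest distance is between taxon1 and taxon2.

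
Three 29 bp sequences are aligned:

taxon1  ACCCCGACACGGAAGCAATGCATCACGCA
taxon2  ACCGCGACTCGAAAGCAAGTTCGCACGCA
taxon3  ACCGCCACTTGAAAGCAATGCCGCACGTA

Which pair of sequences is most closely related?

taxon1–taxon2: 8/29 differ, p = 0.276, d = 0.344.
taxon1–taxon3: 8/29 differ, p = 0.276, d = 0.344.
taxon2–taxon3: 6/29 differ, p = 0.207, d = 0.242.
The smallest distance is between taxon2 and taxon3.

taxon2 and taxon3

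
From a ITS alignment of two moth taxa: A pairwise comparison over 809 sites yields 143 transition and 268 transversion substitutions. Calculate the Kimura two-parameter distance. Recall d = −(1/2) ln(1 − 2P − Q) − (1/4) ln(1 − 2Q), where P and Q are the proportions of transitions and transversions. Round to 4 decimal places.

P = 143/809 ≈ 0.176761 and Q = 268/809 ≈ 0.331273.
Under the Kimura two-parameter model, d = −½ ln(1 − 2P − Q) − ¼ ln(1 − 2Q).
1 − 2P − Q = 0.315205, giving −½ ln(0.315205) = 0.577266.
1 − 2Q = 0.337454, giving −¼ ln(0.337454) = 0.271582.
d = 0.577266 + 0.271582 = 0.848848.

0.8488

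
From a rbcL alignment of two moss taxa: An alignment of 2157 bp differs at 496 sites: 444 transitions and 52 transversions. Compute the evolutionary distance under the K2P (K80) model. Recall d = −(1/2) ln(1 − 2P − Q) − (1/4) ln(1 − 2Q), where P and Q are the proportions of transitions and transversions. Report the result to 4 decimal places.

P = 444/2157 ≈ 0.205841 and Q = 52/2157 ≈ 0.024108.
Under the Kimura two-parameter model, d = −½ ln(1 − 2P − Q) − ¼ ln(1 − 2Q).
1 − 2P − Q = 0.56421, giving −½ ln(0.56421) = 0.286164.
1 − 2Q = 0.951784, giving −¼ ln(0.951784) = 0.012354.
d = 0.286164 + 0.012354 = 0.298518.

0.2985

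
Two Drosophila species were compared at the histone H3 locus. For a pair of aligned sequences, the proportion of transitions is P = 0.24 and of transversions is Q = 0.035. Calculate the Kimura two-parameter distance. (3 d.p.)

0.380

Under the Kimura two-parameter model, d = −½ ln(1 − 2P − Q) − ¼ ln(1 − 2Q).
1 − 2P − Q = 0.485, giving −½ ln(0.485) = 0.361803.
1 − 2Q = 0.93, giving −¼ ln(0.93) = 0.018143.
d = 0.361803 + 0.018143 = 0.379946.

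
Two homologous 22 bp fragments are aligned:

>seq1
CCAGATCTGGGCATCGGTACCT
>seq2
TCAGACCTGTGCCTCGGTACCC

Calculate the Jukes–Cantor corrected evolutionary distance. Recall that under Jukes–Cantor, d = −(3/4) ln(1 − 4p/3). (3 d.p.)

The sequences differ at 5 of 22 sites (1, 6, 10, 13, 22), so p = 5/22 ≈ 0.227273.
d = −(3/4) ln(1 − 4p/3) = −0.75 ln(1 − 0.303031) = −0.75 ln(0.696969)
  = −0.75 × (-0.361014) = 0.270761 substitutions/site.

0.271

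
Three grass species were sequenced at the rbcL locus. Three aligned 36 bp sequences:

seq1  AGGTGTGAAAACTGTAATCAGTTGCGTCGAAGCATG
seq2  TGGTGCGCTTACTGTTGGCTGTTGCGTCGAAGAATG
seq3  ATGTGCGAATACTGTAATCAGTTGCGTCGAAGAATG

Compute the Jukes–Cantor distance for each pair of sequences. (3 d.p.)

seq1–seq2: 10/36 sites differ → p ≈ 0.277778, d = −0.75 ln(1 − 0.370371) = 0.346968 ≈ 0.347.
seq1–seq3: 4/36 sites differ → p ≈ 0.111111, d = −0.75 ln(1 − 0.148148) = 0.120257 ≈ 0.120.
seq2–seq3: 8/36 sites differ → p ≈ 0.222222, d = −0.75 ln(1 − 0.296296) = 0.263548 ≈ 0.264.

d(seq1,seq2) = 0.347, d(seq1,seq3) = 0.120, d(seq2,seq3) = 0.264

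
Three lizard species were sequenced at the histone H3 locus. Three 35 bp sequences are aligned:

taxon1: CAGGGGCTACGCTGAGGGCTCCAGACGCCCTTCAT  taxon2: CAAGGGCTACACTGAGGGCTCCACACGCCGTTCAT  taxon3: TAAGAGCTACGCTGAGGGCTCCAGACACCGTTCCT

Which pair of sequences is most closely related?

taxon1 and taxon2

taxon1–taxon2: 4/35 differ, p = 0.114, d = 0.124.
taxon1–taxon3: 6/35 differ, p = 0.171, d = 0.195.
taxon2–taxon3: 6/35 differ, p = 0.171, d = 0.195.
The smallest distance is between taxon1 and taxon2.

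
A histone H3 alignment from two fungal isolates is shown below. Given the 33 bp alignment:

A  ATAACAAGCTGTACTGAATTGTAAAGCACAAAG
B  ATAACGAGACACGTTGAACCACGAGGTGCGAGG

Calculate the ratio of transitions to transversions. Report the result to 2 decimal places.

Transitions are A↔G and C↔T; transversions are all other mismatches.
Transitions: 16. Transversions: 1.
R = 16/1 = 16.00.

16.00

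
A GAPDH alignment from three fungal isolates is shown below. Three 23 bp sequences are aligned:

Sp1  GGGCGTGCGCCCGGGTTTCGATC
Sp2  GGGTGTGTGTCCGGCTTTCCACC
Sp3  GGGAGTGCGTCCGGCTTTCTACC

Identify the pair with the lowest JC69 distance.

Sp1–Sp2: 6/23 differ, p = 0.261, d = 0.321.
Sp1–Sp3: 5/23 differ, p = 0.217, d = 0.257.
Sp2–Sp3: 3/23 differ, p = 0.130, d = 0.143.
The smallest distance is between Sp2 and Sp3.

Sp2 and Sp3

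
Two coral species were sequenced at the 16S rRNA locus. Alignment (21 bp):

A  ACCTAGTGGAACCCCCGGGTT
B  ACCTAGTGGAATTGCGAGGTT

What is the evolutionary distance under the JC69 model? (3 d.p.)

The sequences differ at 5 of 21 sites (12, 13, 14, 16, 17), so p = 5/21 ≈ 0.238095.
d = −(3/4) ln(1 − 4p/3) = −0.75 ln(1 − 0.31746) = −0.75 ln(0.68254)
  = −0.75 × (-0.381934) = 0.286451 substitutions/site.

0.286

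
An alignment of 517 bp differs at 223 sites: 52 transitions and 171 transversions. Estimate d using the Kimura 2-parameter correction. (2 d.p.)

0.65

P = 52/517 ≈ 0.10058 and Q = 171/517 ≈ 0.330754.
Under the Kimura two-parameter model, d = −½ ln(1 − 2P − Q) − ¼ ln(1 − 2Q).
1 − 2P − Q = 0.468086, giving −½ ln(0.468086) = 0.379552.
1 − 2Q = 0.338492, giving −¼ ln(0.338492) = 0.270814.
d = 0.379552 + 0.270814 = 0.650366.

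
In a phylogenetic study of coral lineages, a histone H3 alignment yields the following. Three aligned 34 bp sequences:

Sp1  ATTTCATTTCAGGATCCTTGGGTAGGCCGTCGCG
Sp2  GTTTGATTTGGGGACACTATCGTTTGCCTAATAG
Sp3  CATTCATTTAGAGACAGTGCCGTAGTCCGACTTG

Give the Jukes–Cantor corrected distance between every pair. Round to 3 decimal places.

d(Sp1,Sp2) = 0.741, d(Sp1,Sp3) = 0.665, d(Sp2,Sp3) = 0.597

Sp1–Sp2: 16/34 sites differ → p ≈ 0.470588, d = −0.75 ln(1 − 0.627451) = 0.740540 ≈ 0.741.
Sp1–Sp3: 15/34 sites differ → p ≈ 0.441176, d = −0.75 ln(1 − 0.588235) = 0.665477 ≈ 0.665.
Sp2–Sp3: 14/34 sites differ → p ≈ 0.411765, d = −0.75 ln(1 − 0.54902) = 0.597249 ≈ 0.597.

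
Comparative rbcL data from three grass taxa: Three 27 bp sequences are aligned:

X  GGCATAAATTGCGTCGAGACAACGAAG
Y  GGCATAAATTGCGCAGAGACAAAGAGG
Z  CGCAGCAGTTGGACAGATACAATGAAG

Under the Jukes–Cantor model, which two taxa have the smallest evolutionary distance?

X–Y: 4/27 differ, p = 0.148, d = 0.165.
X–Z: 10/27 differ, p = 0.370, d = 0.511.
Y–Z: 9/27 differ, p = 0.333, d = 0.441.
The smallest distance is between X and Y.

X and Y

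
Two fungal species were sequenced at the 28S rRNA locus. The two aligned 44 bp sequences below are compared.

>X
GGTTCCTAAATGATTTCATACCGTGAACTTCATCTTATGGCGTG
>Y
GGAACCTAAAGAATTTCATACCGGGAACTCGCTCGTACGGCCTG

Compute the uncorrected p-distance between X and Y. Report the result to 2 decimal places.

0.25

The sequences differ at 11 of 44 positions.
p = 11/44 = 0.25.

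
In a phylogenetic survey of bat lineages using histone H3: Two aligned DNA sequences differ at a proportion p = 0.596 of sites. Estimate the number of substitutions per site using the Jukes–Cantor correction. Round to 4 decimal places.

1.1873

d = −(3/4) ln(1 − 4p/3) = −0.75 ln(1 − 0.794667) = −0.75 ln(0.205333)
  = −0.75 × (-1.583122) = 1.187342 substitutions/site.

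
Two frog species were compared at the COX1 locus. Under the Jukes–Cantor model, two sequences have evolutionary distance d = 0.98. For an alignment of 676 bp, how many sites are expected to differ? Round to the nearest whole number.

Invert JC69: p = (3/4)(1 − e^(−4d/3)) = 0.75 × (1 − e^(-1.306667)) = 0.75 × (1 − 0.270721) = 0.546959.
Expected differing sites = pL ≈ 0.546959 × 676 = 369.744284 ≈ 370.

370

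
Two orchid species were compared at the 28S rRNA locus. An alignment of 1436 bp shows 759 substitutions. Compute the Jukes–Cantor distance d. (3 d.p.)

p = 759/1436 ≈ 0.528552.
d = −(3/4) ln(1 − 4p/3) = −0.75 ln(1 − 0.704736) = −0.75 ln(0.295264)
  = −0.75 × (-1.219885) = 0.914914 substitutions/site.

0.915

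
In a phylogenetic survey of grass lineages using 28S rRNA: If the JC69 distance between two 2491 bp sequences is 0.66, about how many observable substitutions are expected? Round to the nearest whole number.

Invert JC69: p = (3/4)(1 − e^(−4d/3)) = 0.75 × (1 − e^(-0.88)) = 0.75 × (1 − 0.414783) = 0.438913.
Expected differing sites = pL ≈ 0.438913 × 2491 = 1093.332283 ≈ 1093.

1093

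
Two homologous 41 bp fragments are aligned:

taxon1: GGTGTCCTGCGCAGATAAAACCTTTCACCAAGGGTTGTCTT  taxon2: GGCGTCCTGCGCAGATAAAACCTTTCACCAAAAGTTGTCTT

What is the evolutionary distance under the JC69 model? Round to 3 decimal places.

0.077

The sequences differ at 3 of 41 sites (3, 32, 33), so p = 3/41 ≈ 0.073171.
d = −(3/4) ln(1 − 4p/3) = −0.75 ln(1 − 0.097561) = −0.75 ln(0.902439)
  = −0.75 × (-0.102654) = 0.076991 substitutions/site.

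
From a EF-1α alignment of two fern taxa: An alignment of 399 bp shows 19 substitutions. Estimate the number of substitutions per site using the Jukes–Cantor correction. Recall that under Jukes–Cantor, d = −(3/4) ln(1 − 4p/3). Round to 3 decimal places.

p = 19/399 ≈ 0.047619.
d = −(3/4) ln(1 − 4p/3) = −0.75 ln(1 − 0.063492) = −0.75 ln(0.936508)
  = −0.75 × (-0.065597) = 0.049198 substitutions/site.

0.049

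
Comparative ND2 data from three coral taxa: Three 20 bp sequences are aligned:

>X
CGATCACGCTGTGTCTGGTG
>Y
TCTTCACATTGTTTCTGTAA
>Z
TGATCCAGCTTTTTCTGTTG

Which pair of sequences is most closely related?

X–Y: 9/20 differ, p = 0.450, d = 0.687.
X–Z: 6/20 differ, p = 0.300, d = 0.383.
Y–Z: 9/20 differ, p = 0.450, d = 0.687.
The smallest distance is between X and Z.

X and Z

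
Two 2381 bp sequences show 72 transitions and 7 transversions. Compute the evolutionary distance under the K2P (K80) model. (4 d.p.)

0.0342

P = 72/2381 ≈ 0.030239 and Q = 7/2381 ≈ 0.00294.
Under the Kimura two-parameter model, d = −½ ln(1 − 2P − Q) − ¼ ln(1 − 2Q).
1 − 2P − Q = 0.936582, giving −½ ln(0.936582) = 0.032759.
1 − 2Q = 0.99412, giving −¼ ln(0.99412) = 0.001474.
d = 0.032759 + 0.001474 = 0.034233.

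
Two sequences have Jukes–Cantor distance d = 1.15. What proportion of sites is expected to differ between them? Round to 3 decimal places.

0.588

p = (3/4)(1 − e^(−4d/3)) = 0.75 × (1 − e^(-1.533333)) = 0.75 × (1 − 0.215815) = 0.588139.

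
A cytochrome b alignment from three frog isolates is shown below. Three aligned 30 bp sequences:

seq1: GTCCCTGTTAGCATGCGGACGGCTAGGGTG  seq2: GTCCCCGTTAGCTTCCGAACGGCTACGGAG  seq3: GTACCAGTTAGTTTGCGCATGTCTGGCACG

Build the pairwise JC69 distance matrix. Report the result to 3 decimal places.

seq1–seq2: 6/30 sites differ → p = 0.2, d = −0.75 ln(1 − 0.266667) = 0.232617 ≈ 0.233.
seq1–seq3: 11/30 sites differ → p ≈ 0.366667, d = −0.75 ln(1 − 0.488889) = 0.503376 ≈ 0.503.
seq2–seq3: 12/30 sites differ → p = 0.4, d = −0.75 ln(1 − 0.533333) = 0.571605 ≈ 0.572.

d(seq1,seq2) = 0.233, d(seq1,seq3) = 0.503, d(seq2,seq3) = 0.572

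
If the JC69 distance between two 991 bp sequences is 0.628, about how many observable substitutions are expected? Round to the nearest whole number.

Invert JC69: p = (3/4)(1 − e^(−4d/3)) = 0.75 × (1 − e^(-0.837333)) = 0.75 × (1 − 0.432863) = 0.425353.
Expected differing sites = pL ≈ 0.425353 × 991 = 421.524823 ≈ 422.

422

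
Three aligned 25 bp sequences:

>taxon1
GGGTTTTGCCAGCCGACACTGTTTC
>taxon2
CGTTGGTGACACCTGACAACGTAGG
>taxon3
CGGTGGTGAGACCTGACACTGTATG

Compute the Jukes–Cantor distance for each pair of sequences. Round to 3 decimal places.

taxon1–taxon2: 12/25 sites differ → p = 0.48, d = −0.75 ln(1 − 0.64) = 0.766238 ≈ 0.766.
taxon1–taxon3: 9/25 sites differ → p = 0.36, d = −0.75 ln(1 − 0.48) = 0.490445 ≈ 0.490.
taxon2–taxon3: 5/25 sites differ → p = 0.2, d = −0.75 ln(1 − 0.266667) = 0.232617 ≈ 0.233.

d(taxon1,taxon2) = 0.766, d(taxon1,taxon3) = 0.490, d(taxon2,taxon3) = 0.233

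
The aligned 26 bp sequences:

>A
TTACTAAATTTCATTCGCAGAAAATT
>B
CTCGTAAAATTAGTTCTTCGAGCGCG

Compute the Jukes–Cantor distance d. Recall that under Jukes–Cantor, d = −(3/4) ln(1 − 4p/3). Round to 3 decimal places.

The sequences differ at 14 of 26 sites, so p = 14/26 ≈ 0.538462.
d = −(3/4) ln(1 − 4p/3) = −0.75 ln(1 − 0.717949) = −0.75 ln(0.282051)
  = −0.75 × (-1.265667) = 0.949250 substitutions/site.

0.949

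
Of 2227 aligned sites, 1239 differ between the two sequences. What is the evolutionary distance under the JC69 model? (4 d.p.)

1.0155

p = 1239/2227 ≈ 0.556354.
d = −(3/4) ln(1 − 4p/3) = −0.75 ln(1 − 0.741805) = −0.75 ln(0.258195)
  = −0.75 × (-1.354040) = 1.015530 substitutions/site.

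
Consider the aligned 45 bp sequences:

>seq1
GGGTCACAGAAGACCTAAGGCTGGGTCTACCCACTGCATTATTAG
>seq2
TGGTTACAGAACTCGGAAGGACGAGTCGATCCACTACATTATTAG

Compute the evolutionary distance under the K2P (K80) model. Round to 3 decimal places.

0.330

Of 45 sites, 5 differences are transitions and 7 are transversions, so P = 5/45 ≈ 0.111111 and Q = 7/45 ≈ 0.155556.
Under the Kimura two-parameter model, d = −½ ln(1 − 2P − Q) − ¼ ln(1 − 2Q).
1 − 2P − Q = 0.622222, giving −½ ln(0.622222) = 0.237229.
1 − 2Q = 0.688888, giving −¼ ln(0.688888) = 0.093169.
d = 0.237229 + 0.093169 = 0.330398.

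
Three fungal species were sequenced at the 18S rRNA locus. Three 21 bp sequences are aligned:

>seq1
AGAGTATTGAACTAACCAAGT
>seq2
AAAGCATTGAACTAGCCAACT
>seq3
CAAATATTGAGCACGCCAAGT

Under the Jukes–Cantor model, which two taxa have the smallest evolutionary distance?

seq1–seq2: 4/21 differ, p = 0.190, d = 0.220.
seq1–seq3: 7/21 differ, p = 0.333, d = 0.441.
seq2–seq3: 7/21 differ, p = 0.333, d = 0.441.
The smallest distance is between seq1 and seq2.

seq1 and seq2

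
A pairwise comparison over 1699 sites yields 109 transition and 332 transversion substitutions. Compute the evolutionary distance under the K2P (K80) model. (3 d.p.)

0.319

P = 109/1699 ≈ 0.064155 and Q = 332/1699 ≈ 0.195409.
Under the Kimura two-parameter model, d = −½ ln(1 − 2P − Q) − ¼ ln(1 − 2Q).
1 − 2P − Q = 0.676281, giving −½ ln(0.676281) = 0.195573.
1 − 2Q = 0.609182, giving −¼ ln(0.609182) = 0.123910.
d = 0.195573 + 0.123910 = 0.319483.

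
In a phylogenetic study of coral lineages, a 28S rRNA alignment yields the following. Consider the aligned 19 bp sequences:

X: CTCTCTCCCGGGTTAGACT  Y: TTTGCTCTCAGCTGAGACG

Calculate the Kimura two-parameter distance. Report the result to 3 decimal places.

0.636

Of 19 sites, 4 differences are transitions and 4 are transversions, so P = 4/19 ≈ 0.210526 and Q = 4/19 ≈ 0.210526.
Under the Kimura two-parameter model, d = −½ ln(1 − 2P − Q) − ¼ ln(1 − 2Q).
1 − 2P − Q = 0.368422, giving −½ ln(0.368422) = 0.499263.
1 − 2Q = 0.578948, giving −¼ ln(0.578948) = 0.136636.
d = 0.499263 + 0.136636 = 0.635899.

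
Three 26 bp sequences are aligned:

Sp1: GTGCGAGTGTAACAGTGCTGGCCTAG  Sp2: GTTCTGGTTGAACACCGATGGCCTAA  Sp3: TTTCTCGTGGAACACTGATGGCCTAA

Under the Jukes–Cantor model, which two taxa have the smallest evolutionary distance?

Sp1–Sp2: 9/26 differ, p = 0.346, d = 0.464.
Sp1–Sp3: 8/26 differ, p = 0.308, d = 0.396.
Sp2–Sp3: 4/26 differ, p = 0.154, d = 0.172.
The smallest distance is between Sp2 and Sp3.

Sp2 and Sp3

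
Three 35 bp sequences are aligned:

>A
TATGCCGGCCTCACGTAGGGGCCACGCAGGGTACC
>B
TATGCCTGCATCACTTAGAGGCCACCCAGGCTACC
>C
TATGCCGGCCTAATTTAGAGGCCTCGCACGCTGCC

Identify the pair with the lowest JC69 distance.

A–B: 6/35 differ, p = 0.171, d = 0.195.
A–C: 8/35 differ, p = 0.229, d = 0.273.
B–C: 8/35 differ, p = 0.229, d = 0.273.
The smallest distance is between A and B.

A and B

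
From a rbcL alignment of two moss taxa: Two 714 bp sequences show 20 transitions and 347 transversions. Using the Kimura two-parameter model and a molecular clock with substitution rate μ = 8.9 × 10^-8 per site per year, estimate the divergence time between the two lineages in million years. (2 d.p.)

P = 20/714 ≈ 0.028011 and Q = 347/714 ≈ 0.485994.
Under the Kimura two-parameter model, d = −½ ln(1 − 2P − Q) − ¼ ln(1 − 2Q).
1 − 2P − Q = 0.457984, giving −½ ln(0.457984) = 0.390461.
1 − 2Q = 0.028012, giving −¼ ln(0.028012) = 0.893781.
d = 0.390461 + 0.893781 = 1.284242.
Under a molecular clock d = 2μt, so t = d/(2μ) = 1.284242 / (2 × 8.9 × 10^-8) = 7.21 million years.

7.21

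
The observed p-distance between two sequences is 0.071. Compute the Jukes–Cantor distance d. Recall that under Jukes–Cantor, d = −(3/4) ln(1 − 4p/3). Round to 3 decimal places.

d = −(3/4) ln(1 − 4p/3) = −0.75 ln(1 − 0.094667) = −0.75 ln(0.905333)
  = −0.75 × (-0.099452) = 0.074589 substitutions/site.

0.075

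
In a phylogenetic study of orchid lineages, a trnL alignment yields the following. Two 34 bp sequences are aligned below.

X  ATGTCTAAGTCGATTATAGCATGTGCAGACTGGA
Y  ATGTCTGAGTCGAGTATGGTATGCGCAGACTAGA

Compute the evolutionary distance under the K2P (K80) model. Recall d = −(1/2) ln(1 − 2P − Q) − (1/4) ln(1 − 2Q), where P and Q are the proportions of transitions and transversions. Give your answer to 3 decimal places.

0.211

Of 34 sites, 5 differences are transitions and 1 are transversions, so P = 5/34 ≈ 0.147059 and Q = 1/34 ≈ 0.029412.
Under the Kimura two-parameter model, d = −½ ln(1 − 2P − Q) − ¼ ln(1 − 2Q).
1 − 2P − Q = 0.67647, giving −½ ln(0.67647) = 0.195434.
1 − 2Q = 0.941176, giving −¼ ln(0.941176) = 0.015156.
d = 0.195434 + 0.015156 = 0.210590.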